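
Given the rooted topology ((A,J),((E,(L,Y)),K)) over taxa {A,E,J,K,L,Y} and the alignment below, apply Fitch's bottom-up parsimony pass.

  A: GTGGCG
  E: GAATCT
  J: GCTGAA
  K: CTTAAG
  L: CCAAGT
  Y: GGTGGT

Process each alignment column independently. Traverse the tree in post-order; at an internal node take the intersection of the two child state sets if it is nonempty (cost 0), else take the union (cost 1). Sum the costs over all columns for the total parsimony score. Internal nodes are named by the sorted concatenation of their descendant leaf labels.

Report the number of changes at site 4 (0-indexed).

3

AJ@0: {G} ∩ {G} = {G} (intersection, +0)
LY@0: {C} ∪ {G} = {C,G} (union, +1)
ELY@0: {G} ∩ {C,G} = {G} (intersection, +0)
EKLY@0: {G} ∪ {C} = {C,G} (union, +1)
AEJKLY@0: {G} ∩ {C,G} = {G} (intersection, +0)
AJ@1: {T} ∪ {C} = {C,T} (union, +1)
LY@1: {C} ∪ {G} = {C,G} (union, +1)
ELY@1: {A} ∪ {C,G} = {A,C,G} (union, +1)
EKLY@1: {A,C,G} ∪ {T} = {A,C,G,T} (union, +1)
AEJKLY@1: {C,T} ∩ {A,C,G,T} = {C,T} (intersection, +0)
AJ@2: {G} ∪ {T} = {G,T} (union, +1)
LY@2: {A} ∪ {T} = {A,T} (union, +1)
ELY@2: {A} ∩ {A,T} = {A} (intersection, +0)
EKLY@2: {A} ∪ {T} = {A,T} (union, +1)
AEJKLY@2: {G,T} ∩ {A,T} = {T} (intersection, +0)
AJ@3: {G} ∩ {G} = {G} (intersection, +0)
LY@3: {A} ∪ {G} = {A,G} (union, +1)
ELY@3: {T} ∪ {A,G} = {A,G,T} (union, +1)
EKLY@3: {A,G,T} ∩ {A} = {A} (intersection, +0)
AEJKLY@3: {G} ∪ {A} = {A,G} (union, +1)
AJ@4: {C} ∪ {A} = {A,C} (union, +1)
LY@4: {G} ∩ {G} = {G} (intersection, +0)
ELY@4: {C} ∪ {G} = {C,G} (union, +1)
EKLY@4: {C,G} ∪ {A} = {A,C,G} (union, +1)
AEJKLY@4: {A,C} ∩ {A,C,G} = {A,C} (intersection, +0)
AJ@5: {G} ∪ {A} = {A,G} (union, +1)
LY@5: {T} ∩ {T} = {T} (intersection, +0)
ELY@5: {T} ∩ {T} = {T} (intersection, +0)
EKLY@5: {T} ∪ {G} = {G,T} (union, +1)
AEJKLY@5: {A,G} ∩ {G,T} = {G} (intersection, +0)
per-site changes: [2, 4, 3, 3, 3, 2]; total = 17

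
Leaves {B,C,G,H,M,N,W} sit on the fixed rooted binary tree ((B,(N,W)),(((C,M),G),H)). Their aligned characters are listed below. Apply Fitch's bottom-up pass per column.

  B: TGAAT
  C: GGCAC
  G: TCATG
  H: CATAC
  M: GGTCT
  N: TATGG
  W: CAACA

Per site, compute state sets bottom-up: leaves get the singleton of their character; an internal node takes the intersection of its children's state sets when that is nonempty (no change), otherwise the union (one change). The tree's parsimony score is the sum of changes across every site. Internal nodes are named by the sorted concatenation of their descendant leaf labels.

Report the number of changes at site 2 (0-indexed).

4

NW@0: {T} ∪ {C} = {C,T} (union, +1)
BNW@0: {T} ∩ {C,T} = {T} (intersection, +0)
CM@0: {G} ∩ {G} = {G} (intersection, +0)
CGM@0: {G} ∪ {T} = {G,T} (union, +1)
CGHM@0: {G,T} ∪ {C} = {C,G,T} (union, +1)
BCGHMNW@0: {T} ∩ {C,G,T} = {T} (intersection, +0)
NW@1: {A} ∩ {A} = {A} (intersection, +0)
BNW@1: {G} ∪ {A} = {A,G} (union, +1)
CM@1: {G} ∩ {G} = {G} (intersection, +0)
CGM@1: {G} ∪ {C} = {C,G} (union, +1)
CGHM@1: {C,G} ∪ {A} = {A,C,G} (union, +1)
BCGHMNW@1: {A,G} ∩ {A,C,G} = {A,G} (intersection, +0)
NW@2: {T} ∪ {A} = {A,T} (union, +1)
BNW@2: {A} ∩ {A,T} = {A} (intersection, +0)
CM@2: {C} ∪ {T} = {C,T} (union, +1)
CGM@2: {C,T} ∪ {A} = {A,C,T} (union, +1)
CGHM@2: {A,C,T} ∩ {T} = {T} (intersection, +0)
BCGHMNW@2: {A} ∪ {T} = {A,T} (union, +1)
NW@3: {G} ∪ {C} = {C,G} (union, +1)
BNW@3: {A} ∪ {C,G} = {A,C,G} (union, +1)
CM@3: {A} ∪ {C} = {A,C} (union, +1)
CGM@3: {A,C} ∪ {T} = {A,C,T} (union, +1)
CGHM@3: {A,C,T} ∩ {A} = {A} (intersection, +0)
BCGHMNW@3: {A,C,G} ∩ {A} = {A} (intersection, +0)
NW@4: {G} ∪ {A} = {A,G} (union, +1)
BNW@4: {T} ∪ {A,G} = {A,G,T} (union, +1)
CM@4: {C} ∪ {T} = {C,T} (union, +1)
CGM@4: {C,T} ∪ {G} = {C,G,T} (union, +1)
CGHM@4: {C,G,T} ∩ {C} = {C} (intersection, +0)
BCGHMNW@4: {A,G,T} ∪ {C} = {A,C,G,T} (union, +1)
per-site changes: [3, 3, 4, 4, 5]; total = 19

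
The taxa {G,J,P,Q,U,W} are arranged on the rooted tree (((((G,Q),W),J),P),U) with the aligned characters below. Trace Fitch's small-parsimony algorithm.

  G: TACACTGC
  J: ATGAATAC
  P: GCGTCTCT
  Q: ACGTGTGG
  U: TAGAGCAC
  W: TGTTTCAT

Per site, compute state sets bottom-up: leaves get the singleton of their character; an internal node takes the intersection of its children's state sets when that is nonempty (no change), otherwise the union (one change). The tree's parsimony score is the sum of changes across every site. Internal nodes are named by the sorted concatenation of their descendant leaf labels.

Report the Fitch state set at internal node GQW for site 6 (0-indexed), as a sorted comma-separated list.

A,G

GQ@0: {T} ∪ {A} = {A,T} (union, +1)
GQW@0: {A,T} ∩ {T} = {T} (intersection, +0)
GJQW@0: {T} ∪ {A} = {A,T} (union, +1)
GJPQW@0: {A,T} ∪ {G} = {A,G,T} (union, +1)
GJPQUW@0: {A,G,T} ∩ {T} = {T} (intersection, +0)
GQ@1: {A} ∪ {C} = {A,C} (union, +1)
GQW@1: {A,C} ∪ {G} = {A,C,G} (union, +1)
GJQW@1: {A,C,G} ∪ {T} = {A,C,G,T} (union, +1)
GJPQW@1: {A,C,G,T} ∩ {C} = {C} (intersection, +0)
GJPQUW@1: {C} ∪ {A} = {A,C} (union, +1)
GQ@2: {C} ∪ {G} = {C,G} (union, +1)
GQW@2: {C,G} ∪ {T} = {C,G,T} (union, +1)
GJQW@2: {C,G,T} ∩ {G} = {G} (intersection, +0)
GJPQW@2: {G} ∩ {G} = {G} (intersection, +0)
GJPQUW@2: {G} ∩ {G} = {G} (intersection, +0)
GQ@3: {A} ∪ {T} = {A,T} (union, +1)
GQW@3: {A,T} ∩ {T} = {T} (intersection, +0)
GJQW@3: {T} ∪ {A} = {A,T} (union, +1)
GJPQW@3: {A,T} ∩ {T} = {T} (intersection, +0)
GJPQUW@3: {T} ∪ {A} = {A,T} (union, +1)
GQ@4: {C} ∪ {G} = {C,G} (union, +1)
GQW@4: {C,G} ∪ {T} = {C,G,T} (union, +1)
GJQW@4: {C,G,T} ∪ {A} = {A,C,G,T} (union, +1)
GJPQW@4: {A,C,G,T} ∩ {C} = {C} (intersection, +0)
GJPQUW@4: {C} ∪ {G} = {C,G} (union, +1)
GQ@5: {T} ∩ {T} = {T} (intersection, +0)
GQW@5: {T} ∪ {C} = {C,T} (union, +1)
GJQW@5: {C,T} ∩ {T} = {T} (intersection, +0)
GJPQW@5: {T} ∩ {T} = {T} (intersection, +0)
GJPQUW@5: {T} ∪ {C} = {C,T} (union, +1)
GQ@6: {G} ∩ {G} = {G} (intersection, +0)
GQW@6: {G} ∪ {A} = {A,G} (union, +1)
GJQW@6: {A,G} ∩ {A} = {A} (intersection, +0)
GJPQW@6: {A} ∪ {C} = {A,C} (union, +1)
GJPQUW@6: {A,C} ∩ {A} = {A} (intersection, +0)
GQ@7: {C} ∪ {G} = {C,G} (union, +1)
GQW@7: {C,G} ∪ {T} = {C,G,T} (union, +1)
GJQW@7: {C,G,T} ∩ {C} = {C} (intersection, +0)
GJPQW@7: {C} ∪ {T} = {C,T} (union, +1)
GJPQUW@7: {C,T} ∩ {C} = {C} (intersection, +0)
per-site changes: [3, 4, 2, 3, 4, 2, 2, 3]; total = 23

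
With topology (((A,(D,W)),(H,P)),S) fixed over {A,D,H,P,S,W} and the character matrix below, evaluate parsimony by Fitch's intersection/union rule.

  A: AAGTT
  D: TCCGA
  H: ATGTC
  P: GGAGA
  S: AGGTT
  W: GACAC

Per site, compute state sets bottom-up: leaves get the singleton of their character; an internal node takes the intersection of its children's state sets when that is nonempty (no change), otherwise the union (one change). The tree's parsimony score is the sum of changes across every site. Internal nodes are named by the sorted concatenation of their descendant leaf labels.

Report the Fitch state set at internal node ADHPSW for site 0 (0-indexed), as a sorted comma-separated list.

A

site 0, node DW: D={T} ∪ W={G} → {G,T} (+1)
site 0, node ADW: A={A} ∪ DW={G,T} → {A,G,T} (+1)
site 0, node HP: H={A} ∪ P={G} → {A,G} (+1)
site 0, node ADHPW: ADW={A,G,T} ∩ HP={A,G} → {A,G} (+0)
site 0, node ADHPSW: ADHPW={A,G} ∩ S={A} → {A} (+0)
site 1, node DW: D={C} ∪ W={A} → {A,C} (+1)
site 1, node ADW: A={A} ∩ DW={A,C} → {A} (+0)
site 1, node HP: H={T} ∪ P={G} → {G,T} (+1)
site 1, node ADHPW: ADW={A} ∪ HP={G,T} → {A,G,T} (+1)
site 1, node ADHPSW: ADHPW={A,G,T} ∩ S={G} → {G} (+0)
site 2, node DW: D={C} ∩ W={C} → {C} (+0)
site 2, node ADW: A={G} ∪ DW={C} → {C,G} (+1)
site 2, node HP: H={G} ∪ P={A} → {A,G} (+1)
site 2, node ADHPW: ADW={C,G} ∩ HP={A,G} → {G} (+0)
site 2, node ADHPSW: ADHPW={G} ∩ S={G} → {G} (+0)
site 3, node DW: D={G} ∪ W={A} → {A,G} (+1)
site 3, node ADW: A={T} ∪ DW={A,G} → {A,G,T} (+1)
site 3, node HP: H={T} ∪ P={G} → {G,T} (+1)
site 3, node ADHPW: ADW={A,G,T} ∩ HP={G,T} → {G,T} (+0)
site 3, node ADHPSW: ADHPW={G,T} ∩ S={T} → {T} (+0)
site 4, node DW: D={A} ∪ W={C} → {A,C} (+1)
site 4, node ADW: A={T} ∪ DW={A,C} → {A,C,T} (+1)
site 4, node HP: H={C} ∪ P={A} → {A,C} (+1)
site 4, node ADHPW: ADW={A,C,T} ∩ HP={A,C} → {A,C} (+0)
site 4, node ADHPSW: ADHPW={A,C} ∪ S={T} → {A,C,T} (+1)
per-site changes: [3, 3, 2, 3, 4]; total = 15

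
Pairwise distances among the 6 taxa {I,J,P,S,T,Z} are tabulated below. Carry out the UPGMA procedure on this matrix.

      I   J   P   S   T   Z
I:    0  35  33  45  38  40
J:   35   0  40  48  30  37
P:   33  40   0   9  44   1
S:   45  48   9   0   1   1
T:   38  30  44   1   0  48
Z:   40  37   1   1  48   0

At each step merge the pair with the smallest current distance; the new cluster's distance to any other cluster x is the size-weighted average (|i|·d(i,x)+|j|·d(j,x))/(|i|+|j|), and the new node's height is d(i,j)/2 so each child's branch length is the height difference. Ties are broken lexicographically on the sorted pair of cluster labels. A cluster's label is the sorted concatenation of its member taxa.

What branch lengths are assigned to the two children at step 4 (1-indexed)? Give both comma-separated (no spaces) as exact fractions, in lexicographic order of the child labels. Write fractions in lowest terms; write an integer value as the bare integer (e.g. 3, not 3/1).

35/2,35/2

iteration 1: select P,Z (d=1); attach at lengths (1/2, 1/2); label the merged cluster PZ
  updated: d(I,PZ)=73/2, d(J,PZ)=77/2, d(PZ,S)=5, d(PZ,T)=46
iteration 2: select S,T (d=1); attach at lengths (1/2, 1/2); label the merged cluster ST
  updated: d(I,ST)=83/2, d(J,ST)=39, d(PZ,ST)=51/2
iteration 3: select PZ,ST (d=51/2); attach at lengths (49/4, 49/4); label the merged cluster PSTZ
  updated: d(I,PSTZ)=39, d(J,PSTZ)=155/4
iteration 4: select I,J (d=35); attach at lengths (35/2, 35/2); label the merged cluster IJ
  updated: d(IJ,PSTZ)=311/8
iteration 5: select IJ,PSTZ (d=311/8); attach at lengths (31/16, 107/16); label the merged cluster IJPSTZ
final tree: ((I:35/2,J:35/2):31/16,((P:1/2,Z:1/2):49/4,(S:1/2,T:1/2):49/4):107/16)
total length: 561/8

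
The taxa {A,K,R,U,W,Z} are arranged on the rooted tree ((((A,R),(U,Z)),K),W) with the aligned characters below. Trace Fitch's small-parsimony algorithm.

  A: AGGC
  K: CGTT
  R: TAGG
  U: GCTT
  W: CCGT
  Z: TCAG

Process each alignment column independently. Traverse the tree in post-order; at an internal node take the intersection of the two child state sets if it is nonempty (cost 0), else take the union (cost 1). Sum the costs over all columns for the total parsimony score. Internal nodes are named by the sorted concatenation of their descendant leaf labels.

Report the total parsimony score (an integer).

12

site 0, node AR: A={A} ∪ R={T} → {A,T} (+1)
site 0, node UZ: U={G} ∪ Z={T} → {G,T} (+1)
site 0, node ARUZ: AR={A,T} ∩ UZ={G,T} → {T} (+0)
site 0, node AKRUZ: ARUZ={T} ∪ K={C} → {C,T} (+1)
site 0, node AKRUWZ: AKRUZ={C,T} ∩ W={C} → {C} (+0)
site 1, node AR: A={G} ∪ R={A} → {A,G} (+1)
site 1, node UZ: U={C} ∩ Z={C} → {C} (+0)
site 1, node ARUZ: AR={A,G} ∪ UZ={C} → {A,C,G} (+1)
site 1, node AKRUZ: ARUZ={A,C,G} ∩ K={G} → {G} (+0)
site 1, node AKRUWZ: AKRUZ={G} ∪ W={C} → {C,G} (+1)
site 2, node AR: A={G} ∩ R={G} → {G} (+0)
site 2, node UZ: U={T} ∪ Z={A} → {A,T} (+1)
site 2, node ARUZ: AR={G} ∪ UZ={A,T} → {A,G,T} (+1)
site 2, node AKRUZ: ARUZ={A,G,T} ∩ K={T} → {T} (+0)
site 2, node AKRUWZ: AKRUZ={T} ∪ W={G} → {G,T} (+1)
site 3, node AR: A={C} ∪ R={G} → {C,G} (+1)
site 3, node UZ: U={T} ∪ Z={G} → {G,T} (+1)
site 3, node ARUZ: AR={C,G} ∩ UZ={G,T} → {G} (+0)
site 3, node AKRUZ: ARUZ={G} ∪ K={T} → {G,T} (+1)
site 3, node AKRUWZ: AKRUZ={G,T} ∩ W={T} → {T} (+0)
per-site changes: [3, 3, 3, 3]; total = 12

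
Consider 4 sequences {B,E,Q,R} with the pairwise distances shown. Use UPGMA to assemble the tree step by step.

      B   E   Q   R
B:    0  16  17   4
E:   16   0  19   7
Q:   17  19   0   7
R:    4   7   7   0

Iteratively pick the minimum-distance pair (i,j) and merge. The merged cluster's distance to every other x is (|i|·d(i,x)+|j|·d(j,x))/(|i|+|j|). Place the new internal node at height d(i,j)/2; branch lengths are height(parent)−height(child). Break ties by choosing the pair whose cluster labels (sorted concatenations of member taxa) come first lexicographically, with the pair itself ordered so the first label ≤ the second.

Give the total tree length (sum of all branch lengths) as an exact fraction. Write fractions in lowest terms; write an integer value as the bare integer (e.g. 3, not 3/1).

iteration 1: select B,R (d=4); attach at lengths (2, 2); label the merged cluster BR
  updated: d(BR,E)=23/2, d(BR,Q)=12
iteration 2: select BR,E (d=23/2); attach at lengths (15/4, 23/4); label the merged cluster BER
  updated: d(BER,Q)=43/3
iteration 3: select BER,Q (d=43/3); attach at lengths (17/12, 43/6); label the merged cluster BEQR
final tree: (((B:2,R:2):15/4,E:23/4):17/12,Q:43/6)
total length: 265/12

265/12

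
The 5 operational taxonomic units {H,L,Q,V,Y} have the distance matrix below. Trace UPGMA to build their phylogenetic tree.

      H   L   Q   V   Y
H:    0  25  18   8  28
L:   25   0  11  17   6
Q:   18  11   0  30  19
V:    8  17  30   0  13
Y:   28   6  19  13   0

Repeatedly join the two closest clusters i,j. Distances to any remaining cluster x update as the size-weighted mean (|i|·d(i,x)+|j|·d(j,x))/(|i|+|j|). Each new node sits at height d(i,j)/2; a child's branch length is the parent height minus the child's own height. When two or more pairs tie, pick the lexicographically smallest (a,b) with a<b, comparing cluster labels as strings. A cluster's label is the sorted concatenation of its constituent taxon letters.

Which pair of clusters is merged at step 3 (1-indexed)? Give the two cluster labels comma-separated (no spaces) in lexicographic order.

iteration 1: select L,Y (d=6); attach at lengths (3, 3); label the merged cluster LY
  updated: d(H,LY)=53/2, d(LY,Q)=15, d(LY,V)=15
iteration 2: select H,V (d=8); attach at lengths (4, 4); label the merged cluster HV
  updated: d(HV,LY)=83/4, d(HV,Q)=24
iteration 3: select LY,Q (d=15); attach at lengths (9/2, 15/2); label the merged cluster LQY
  updated: d(HV,LQY)=131/6
iteration 4: select HV,LQY (d=131/6); attach at lengths (83/12, 41/12); label the merged cluster HLQVY
final tree: ((H:4,V:4):83/12,((L:3,Y:3):9/2,Q:15/2):41/12)
total length: 109/3

LY,Q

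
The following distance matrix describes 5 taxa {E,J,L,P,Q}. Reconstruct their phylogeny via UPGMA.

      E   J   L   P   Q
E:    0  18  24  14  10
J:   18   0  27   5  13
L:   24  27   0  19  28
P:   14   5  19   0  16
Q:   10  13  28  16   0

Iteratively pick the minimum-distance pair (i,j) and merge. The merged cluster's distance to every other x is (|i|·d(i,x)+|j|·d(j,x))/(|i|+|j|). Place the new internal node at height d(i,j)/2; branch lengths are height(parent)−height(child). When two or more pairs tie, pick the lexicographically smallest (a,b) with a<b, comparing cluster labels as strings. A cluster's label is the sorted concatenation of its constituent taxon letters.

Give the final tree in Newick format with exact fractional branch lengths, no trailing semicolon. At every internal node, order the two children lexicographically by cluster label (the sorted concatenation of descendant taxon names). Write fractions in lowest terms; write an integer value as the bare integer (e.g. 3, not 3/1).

(((E:5,Q:5):21/8,(J:5/2,P:5/2):41/8):37/8,L:49/4)

step 1: merge (J,P) at d=5; branch lengths J→5/2, P→5/2; new cluster JP
  updated: d(E,JP)=16, d(JP,L)=23, d(JP,Q)=29/2
step 2: merge (E,Q) at d=10; branch lengths E→5, Q→5; new cluster EQ
  updated: d(EQ,JP)=61/4, d(EQ,L)=26
step 3: merge (EQ,JP) at d=61/4; branch lengths EQ→21/8, JP→41/8; new cluster EJPQ
  updated: d(EJPQ,L)=49/2
step 4: merge (EJPQ,L) at d=49/2; branch lengths EJPQ→37/8, L→49/4; new cluster EJLPQ
final tree: (((E:5,Q:5):21/8,(J:5/2,P:5/2):41/8):37/8,L:49/4)
total length: 317/8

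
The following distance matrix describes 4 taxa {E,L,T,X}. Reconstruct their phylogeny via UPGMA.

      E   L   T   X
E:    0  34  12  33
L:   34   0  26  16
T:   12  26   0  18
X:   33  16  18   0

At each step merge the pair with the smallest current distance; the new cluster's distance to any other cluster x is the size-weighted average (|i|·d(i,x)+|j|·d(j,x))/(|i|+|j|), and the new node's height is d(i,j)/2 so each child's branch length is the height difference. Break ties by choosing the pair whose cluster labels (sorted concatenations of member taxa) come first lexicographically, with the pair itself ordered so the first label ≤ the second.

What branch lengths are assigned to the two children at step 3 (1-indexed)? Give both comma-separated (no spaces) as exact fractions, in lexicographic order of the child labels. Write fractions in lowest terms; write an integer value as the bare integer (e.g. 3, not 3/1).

63/8,47/8

1. join E+T (d=12) ⇒ ET; edges |E|=6, |T|=6
  updated: d(ET,L)=30, d(ET,X)=51/2
2. join L+X (d=16) ⇒ LX; edges |L|=8, |X|=8
  updated: d(ET,LX)=111/4
3. join ET+LX (d=111/4) ⇒ ELTX; edges |ET|=63/8, |LX|=47/8
final tree: ((E:6,T:6):63/8,(L:8,X:8):47/8)
total length: 167/4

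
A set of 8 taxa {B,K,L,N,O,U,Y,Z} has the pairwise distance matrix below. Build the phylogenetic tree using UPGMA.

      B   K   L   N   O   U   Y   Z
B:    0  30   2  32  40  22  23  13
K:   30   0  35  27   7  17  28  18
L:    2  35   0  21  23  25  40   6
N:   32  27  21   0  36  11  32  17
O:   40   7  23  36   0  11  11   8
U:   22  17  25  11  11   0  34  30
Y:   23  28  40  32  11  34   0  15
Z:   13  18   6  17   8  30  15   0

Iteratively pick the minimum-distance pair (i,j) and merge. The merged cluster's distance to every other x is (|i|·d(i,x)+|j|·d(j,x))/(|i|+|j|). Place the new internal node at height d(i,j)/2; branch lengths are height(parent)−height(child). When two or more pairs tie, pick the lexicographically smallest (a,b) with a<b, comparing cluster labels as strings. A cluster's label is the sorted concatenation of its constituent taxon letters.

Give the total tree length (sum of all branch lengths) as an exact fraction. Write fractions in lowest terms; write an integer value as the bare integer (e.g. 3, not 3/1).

iteration 1: select B,L (d=2); attach at lengths (1, 1); label the merged cluster BL
  updated: d(BL,K)=65/2, d(BL,N)=53/2, d(BL,O)=63/2, d(BL,U)=47/2, d(BL,Y)=63/2, d(BL,Z)=19/2
iteration 2: select K,O (d=7); attach at lengths (7/2, 7/2); label the merged cluster KO
  updated: d(BL,KO)=32, d(KO,N)=63/2, d(KO,U)=14, d(KO,Y)=39/2, d(KO,Z)=13
iteration 3: select BL,Z (d=19/2); attach at lengths (15/4, 19/4); label the merged cluster BLZ
  updated: d(BLZ,KO)=77/3, d(BLZ,N)=70/3, d(BLZ,U)=77/3, d(BLZ,Y)=26
iteration 4: select N,U (d=11); attach at lengths (11/2, 11/2); label the merged cluster NU
  updated: d(BLZ,NU)=49/2, d(KO,NU)=91/4, d(NU,Y)=33
iteration 5: select KO,Y (d=39/2); attach at lengths (25/4, 39/4); label the merged cluster KOY
  updated: d(BLZ,KOY)=232/9, d(KOY,NU)=157/6
iteration 6: select BLZ,NU (d=49/2); attach at lengths (15/2, 27/4); label the merged cluster BLNUZ
  updated: d(BLNUZ,KOY)=389/15
iteration 7: select BLNUZ,KOY (d=389/15); attach at lengths (43/60, 193/60); label the merged cluster BKLNOUYZ
final tree: ((((B:1,L:1):15/4,Z:19/4):15/2,(N:11/2,U:11/2):27/4):43/60,((K:7/2,O:7/2):25/4,Y:39/4):193/60)
total length: 3761/60

3761/60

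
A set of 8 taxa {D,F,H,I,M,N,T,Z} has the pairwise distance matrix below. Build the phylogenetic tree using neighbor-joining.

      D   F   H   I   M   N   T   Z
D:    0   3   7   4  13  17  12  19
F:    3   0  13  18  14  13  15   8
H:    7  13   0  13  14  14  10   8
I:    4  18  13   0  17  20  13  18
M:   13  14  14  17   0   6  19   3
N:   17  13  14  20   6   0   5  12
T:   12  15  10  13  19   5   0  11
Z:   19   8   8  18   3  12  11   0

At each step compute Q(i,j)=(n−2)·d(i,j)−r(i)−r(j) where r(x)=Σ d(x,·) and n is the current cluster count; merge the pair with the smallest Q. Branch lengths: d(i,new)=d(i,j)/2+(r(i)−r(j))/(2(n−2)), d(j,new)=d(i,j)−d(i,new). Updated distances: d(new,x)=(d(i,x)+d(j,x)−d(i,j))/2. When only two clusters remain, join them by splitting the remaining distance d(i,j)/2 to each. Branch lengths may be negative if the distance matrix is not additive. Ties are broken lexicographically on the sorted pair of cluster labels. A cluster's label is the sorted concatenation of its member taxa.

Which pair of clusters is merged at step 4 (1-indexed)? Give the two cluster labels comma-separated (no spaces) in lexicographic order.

step 1: merge (D,I) at d=4, Q=-154; branch lengths D→-1/3, I→13/3; new cluster DI
  updated: d(DI,F)=17/2, d(DI,H)=8, d(DI,M)=13, d(DI,N)=33/2, d(DI,T)=21/2, d(DI,Z)=33/2
step 2: merge (M,Z) at d=3, Q=-225/2; branch lengths M→51/20, Z→9/20; new cluster MZ
  updated: d(DI,MZ)=53/4, d(F,MZ)=19/2, d(H,MZ)=19/2, d(MZ,N)=15/2, d(MZ,T)=27/2
step 3: merge (N,T) at d=5, Q=-90; branch lengths N→11/4, T→9/4; new cluster NT
  updated: d(DI,NT)=11, d(F,NT)=23/2, d(H,NT)=19/2, d(MZ,NT)=8
step 4: merge (DI,F) at d=17/2, Q=-231/4; branch lengths DI→95/24, F→109/24; new cluster DFI
  updated: d(DFI,H)=25/4, d(DFI,MZ)=57/8, d(DFI,NT)=7
step 5: merge (DFI,H) at d=25/4, Q=-265/8; branch lengths DFI→61/32, H→139/32; new cluster DFHI
  updated: d(DFHI,MZ)=83/16, d(DFHI,NT)=41/8
step 6: merge (DFHI,MZ) at d=83/16, Q=-293/16; branch lengths DFHI→37/32, MZ→129/32; new cluster DFHIMZ
  updated: d(DFHIMZ,NT)=127/32
step 7: merge (DFHIMZ,NT) at d=127/32; branch lengths DFHIMZ→127/64, NT→127/64; new cluster DFHIMNTZ
final tree: (((((D:-1/3,I:13/3):95/24,F:109/24):61/32,H:139/32):37/32,(M:51/20,Z:9/20):129/32):127/64,(N:11/4,T:9/4):127/64)
total length: 1149/32

DI,F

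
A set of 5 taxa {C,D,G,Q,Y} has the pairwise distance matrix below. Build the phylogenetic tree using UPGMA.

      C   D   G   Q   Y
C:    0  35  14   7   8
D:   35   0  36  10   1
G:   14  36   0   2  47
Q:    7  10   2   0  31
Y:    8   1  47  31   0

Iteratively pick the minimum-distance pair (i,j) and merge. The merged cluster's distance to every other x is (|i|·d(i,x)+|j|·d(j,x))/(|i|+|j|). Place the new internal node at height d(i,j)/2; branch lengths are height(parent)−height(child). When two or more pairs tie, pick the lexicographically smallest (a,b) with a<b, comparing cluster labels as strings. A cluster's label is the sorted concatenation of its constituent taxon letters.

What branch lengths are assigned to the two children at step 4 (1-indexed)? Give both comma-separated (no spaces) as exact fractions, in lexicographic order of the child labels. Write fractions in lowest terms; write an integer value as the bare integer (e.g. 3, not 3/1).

iteration 1: select D,Y (d=1); attach at lengths (1/2, 1/2); label the merged cluster DY
  updated: d(C,DY)=43/2, d(DY,G)=83/2, d(DY,Q)=41/2
iteration 2: select G,Q (d=2); attach at lengths (1, 1); label the merged cluster GQ
  updated: d(C,GQ)=21/2, d(DY,GQ)=31
iteration 3: select C,GQ (d=21/2); attach at lengths (21/4, 17/4); label the merged cluster CGQ
  updated: d(CGQ,DY)=167/6
iteration 4: select CGQ,DY (d=167/6); attach at lengths (26/3, 161/12); label the merged cluster CDGQY
final tree: ((C:21/4,(G:1,Q:1):17/4):26/3,(D:1/2,Y:1/2):161/12)
total length: 415/12

26/3,161/12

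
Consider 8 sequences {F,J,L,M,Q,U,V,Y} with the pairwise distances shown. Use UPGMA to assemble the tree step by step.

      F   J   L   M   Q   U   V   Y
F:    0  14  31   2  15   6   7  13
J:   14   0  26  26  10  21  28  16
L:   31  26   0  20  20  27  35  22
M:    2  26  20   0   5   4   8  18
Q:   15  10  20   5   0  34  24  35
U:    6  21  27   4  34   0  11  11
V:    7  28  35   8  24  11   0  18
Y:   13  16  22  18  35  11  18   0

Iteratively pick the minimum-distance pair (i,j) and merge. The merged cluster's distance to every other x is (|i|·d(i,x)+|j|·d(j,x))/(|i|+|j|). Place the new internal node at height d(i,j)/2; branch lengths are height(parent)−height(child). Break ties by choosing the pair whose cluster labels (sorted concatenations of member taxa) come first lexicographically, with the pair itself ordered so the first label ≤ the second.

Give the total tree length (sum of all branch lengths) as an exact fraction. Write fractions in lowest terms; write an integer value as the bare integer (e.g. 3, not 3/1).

iteration 1: select F,M (d=2); attach at lengths (1, 1); label the merged cluster FM
  updated: d(FM,J)=20, d(FM,L)=51/2, d(FM,Q)=10, d(FM,U)=5, d(FM,V)=15/2, d(FM,Y)=31/2
iteration 2: select FM,U (d=5); attach at lengths (3/2, 5/2); label the merged cluster FMU
  updated: d(FMU,J)=61/3, d(FMU,L)=26, d(FMU,Q)=18, d(FMU,V)=26/3, d(FMU,Y)=14
iteration 3: select FMU,V (d=26/3); attach at lengths (11/6, 13/3); label the merged cluster FMUV
  updated: d(FMUV,J)=89/4, d(FMUV,L)=113/4, d(FMUV,Q)=39/2, d(FMUV,Y)=15
iteration 4: select J,Q (d=10); attach at lengths (5, 5); label the merged cluster JQ
  updated: d(FMUV,JQ)=167/8, d(JQ,L)=23, d(JQ,Y)=51/2
iteration 5: select FMUV,Y (d=15); attach at lengths (19/6, 15/2); label the merged cluster FMUVY
  updated: d(FMUVY,JQ)=109/5, d(FMUVY,L)=27
iteration 6: select FMUVY,JQ (d=109/5); attach at lengths (17/5, 59/10); label the merged cluster FJMQUVY
  updated: d(FJMQUVY,L)=181/7
iteration 7: select FJMQUVY,L (d=181/7); attach at lengths (71/35, 181/14); label the merged cluster FJLMQUVY
final tree: ((((((F:1,M:1):3/2,U:5/2):11/6,V:13/3):19/6,Y:15/2):17/5,(J:5,Q:5):59/10):71/35,L:181/14)
total length: 11989/210

11989/210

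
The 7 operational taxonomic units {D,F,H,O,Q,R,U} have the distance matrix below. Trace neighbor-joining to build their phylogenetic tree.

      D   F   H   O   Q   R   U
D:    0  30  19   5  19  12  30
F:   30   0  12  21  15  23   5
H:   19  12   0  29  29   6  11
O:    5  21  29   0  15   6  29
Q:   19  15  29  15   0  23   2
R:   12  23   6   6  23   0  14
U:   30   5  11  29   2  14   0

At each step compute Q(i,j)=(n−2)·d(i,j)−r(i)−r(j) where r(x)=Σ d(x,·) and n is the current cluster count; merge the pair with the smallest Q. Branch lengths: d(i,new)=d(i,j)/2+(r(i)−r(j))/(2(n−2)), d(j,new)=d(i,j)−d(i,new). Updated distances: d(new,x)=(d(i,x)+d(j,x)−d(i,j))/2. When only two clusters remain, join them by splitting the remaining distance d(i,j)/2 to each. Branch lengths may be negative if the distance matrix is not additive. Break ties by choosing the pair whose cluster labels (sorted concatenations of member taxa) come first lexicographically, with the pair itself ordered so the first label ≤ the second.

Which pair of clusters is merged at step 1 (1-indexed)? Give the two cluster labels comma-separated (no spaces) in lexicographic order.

D,O

1. join D+O (d=5, Q=-195) ⇒ DO; edges |D|=7/2, |O|=3/2
  updated: d(DO,F)=23, d(DO,H)=43/2, d(DO,Q)=29/2, d(DO,R)=13/2, d(DO,U)=27
2. join DO+R (d=13/2, Q=-139) ⇒ DOR; edges |DO|=23/4, |R|=3/4
  updated: d(DOR,F)=79/4, d(DOR,H)=21/2, d(DOR,Q)=31/2, d(DOR,U)=69/4
3. join DOR+H (d=21/2, Q=-94) ⇒ DHOR; edges |DOR|=16/3, |H|=31/6
  updated: d(DHOR,F)=85/8, d(DHOR,Q)=17, d(DHOR,U)=71/8
4. join DHOR+F (d=85/8, Q=-367/8) ⇒ DFHOR; edges |DHOR|=217/32, |F|=123/32
  updated: d(DFHOR,Q)=171/16, d(DFHOR,U)=13/8
5. join DFHOR+Q (d=171/16, Q=-229/16) ⇒ DFHOQR; edges |DFHOR|=165/32, |Q|=177/32
  updated: d(DFHOQR,U)=-113/32
6. join DFHOQR+U (d=-113/32) ⇒ DFHOQRU; edges |DFHOQR|=-113/64, |U|=-113/64
final tree: ((((((D:7/2,O:3/2):23/4,R:3/4):16/3,H:31/6):217/32,F:123/32):165/32,Q:177/32):-113/64,U:-113/64)
total length: 1273/32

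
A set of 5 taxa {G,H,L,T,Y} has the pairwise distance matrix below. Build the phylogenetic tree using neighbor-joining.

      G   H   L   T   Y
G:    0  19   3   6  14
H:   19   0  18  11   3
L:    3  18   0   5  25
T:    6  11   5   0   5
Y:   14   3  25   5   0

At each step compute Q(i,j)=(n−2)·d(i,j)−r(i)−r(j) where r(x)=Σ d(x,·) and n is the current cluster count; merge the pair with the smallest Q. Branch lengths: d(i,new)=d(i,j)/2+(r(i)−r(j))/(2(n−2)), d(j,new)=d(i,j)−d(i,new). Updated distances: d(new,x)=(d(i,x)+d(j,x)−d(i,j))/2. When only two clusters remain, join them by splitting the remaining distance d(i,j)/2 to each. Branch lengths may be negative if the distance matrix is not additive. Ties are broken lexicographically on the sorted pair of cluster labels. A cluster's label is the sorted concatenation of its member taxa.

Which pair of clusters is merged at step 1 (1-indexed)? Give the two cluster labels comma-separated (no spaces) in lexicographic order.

H,Y

iteration 1: select H,Y (d=3, Q=-89); attach at lengths (13/6, 5/6); label the merged cluster HY
  updated: d(G,HY)=15, d(HY,L)=20, d(HY,T)=13/2
iteration 2: select G,L (d=3, Q=-46); attach at lengths (1/2, 5/2); label the merged cluster GL
  updated: d(GL,HY)=16, d(GL,T)=4
iteration 3: select GL,HY (d=16, Q=-53/2); attach at lengths (27/4, 37/4); label the merged cluster GHLY
  updated: d(GHLY,T)=-11/4
iteration 4: select GHLY,T (d=-11/4); attach at lengths (-11/8, -11/8); label the merged cluster GHLTY
final tree: (((G:1/2,L:5/2):27/4,(H:13/6,Y:5/6):37/4):-11/8,T:-11/8)
total length: 77/4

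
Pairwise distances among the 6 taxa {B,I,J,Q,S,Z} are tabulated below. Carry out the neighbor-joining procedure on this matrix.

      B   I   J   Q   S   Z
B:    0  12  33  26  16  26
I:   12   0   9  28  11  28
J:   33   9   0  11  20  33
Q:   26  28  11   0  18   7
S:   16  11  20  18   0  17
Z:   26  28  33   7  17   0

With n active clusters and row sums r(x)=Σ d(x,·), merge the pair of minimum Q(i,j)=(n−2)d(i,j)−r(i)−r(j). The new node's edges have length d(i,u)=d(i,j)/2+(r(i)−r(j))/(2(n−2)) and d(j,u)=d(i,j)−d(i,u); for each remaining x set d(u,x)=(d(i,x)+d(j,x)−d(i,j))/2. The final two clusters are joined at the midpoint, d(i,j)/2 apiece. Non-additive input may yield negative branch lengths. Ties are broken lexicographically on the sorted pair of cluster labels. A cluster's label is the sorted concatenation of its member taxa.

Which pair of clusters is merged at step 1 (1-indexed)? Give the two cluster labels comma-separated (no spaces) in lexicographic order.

iteration 1: select Q,Z (d=7, Q=-173); attach at lengths (7/8, 49/8); label the merged cluster QZ
  updated: d(B,QZ)=45/2, d(I,QZ)=49/2, d(J,QZ)=37/2, d(QZ,S)=14
iteration 2: select I,J (d=9, Q=-110); attach at lengths (1/2, 17/2); label the merged cluster IJ
  updated: d(B,IJ)=18, d(IJ,QZ)=17, d(IJ,S)=11
iteration 3: select B,IJ (d=18, Q=-133/2); attach at lengths (93/8, 51/8); label the merged cluster BIJ
  updated: d(BIJ,QZ)=43/4, d(BIJ,S)=9/2
iteration 4: select BIJ,QZ (d=43/4, Q=-117/4); attach at lengths (5/8, 81/8); label the merged cluster BIJQZ
  updated: d(BIJQZ,S)=31/8
iteration 5: select BIJQZ,S (d=31/8); attach at lengths (31/16, 31/16); label the merged cluster BIJQSZ
final tree: (((B:93/8,(I:1/2,J:17/2):51/8):5/8,(Q:7/8,Z:49/8):81/8):31/16,S:31/16)
total length: 389/8

Q,Z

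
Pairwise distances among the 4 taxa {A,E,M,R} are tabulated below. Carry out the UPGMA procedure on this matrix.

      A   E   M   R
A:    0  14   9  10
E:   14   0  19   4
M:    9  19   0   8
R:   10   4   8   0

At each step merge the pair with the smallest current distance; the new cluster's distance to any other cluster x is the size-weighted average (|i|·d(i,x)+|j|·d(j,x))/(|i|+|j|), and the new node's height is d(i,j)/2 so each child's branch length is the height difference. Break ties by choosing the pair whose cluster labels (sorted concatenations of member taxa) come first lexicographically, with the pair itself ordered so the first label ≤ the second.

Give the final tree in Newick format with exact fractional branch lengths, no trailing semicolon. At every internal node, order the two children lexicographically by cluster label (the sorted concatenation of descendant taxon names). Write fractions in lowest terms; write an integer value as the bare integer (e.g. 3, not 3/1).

step 1: merge (E,R) at d=4; branch lengths E→2, R→2; new cluster ER
  updated: d(A,ER)=12, d(ER,M)=27/2
step 2: merge (A,M) at d=9; branch lengths A→9/2, M→9/2; new cluster AM
  updated: d(AM,ER)=51/4
step 3: merge (AM,ER) at d=51/4; branch lengths AM→15/8, ER→35/8; new cluster AEMR
final tree: ((A:9/2,M:9/2):15/8,(E:2,R:2):35/8)
total length: 77/4

((A:9/2,M:9/2):15/8,(E:2,R:2):35/8)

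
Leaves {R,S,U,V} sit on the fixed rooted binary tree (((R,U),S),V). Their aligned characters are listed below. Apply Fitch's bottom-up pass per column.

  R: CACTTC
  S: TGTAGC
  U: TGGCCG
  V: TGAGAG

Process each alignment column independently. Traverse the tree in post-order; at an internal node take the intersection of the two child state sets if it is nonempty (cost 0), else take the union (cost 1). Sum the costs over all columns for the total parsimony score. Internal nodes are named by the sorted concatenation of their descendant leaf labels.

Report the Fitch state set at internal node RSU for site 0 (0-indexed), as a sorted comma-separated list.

site 0, node RU: R={C} ∪ U={T} → {C,T} (+1)
site 0, node RSU: RU={C,T} ∩ S={T} → {T} (+0)
site 0, node RSUV: RSU={T} ∩ V={T} → {T} (+0)
site 1, node RU: R={A} ∪ U={G} → {A,G} (+1)
site 1, node RSU: RU={A,G} ∩ S={G} → {G} (+0)
site 1, node RSUV: RSU={G} ∩ V={G} → {G} (+0)
site 2, node RU: R={C} ∪ U={G} → {C,G} (+1)
site 2, node RSU: RU={C,G} ∪ S={T} → {C,G,T} (+1)
site 2, node RSUV: RSU={C,G,T} ∪ V={A} → {A,C,G,T} (+1)
site 3, node RU: R={T} ∪ U={C} → {C,T} (+1)
site 3, node RSU: RU={C,T} ∪ S={A} → {A,C,T} (+1)
site 3, node RSUV: RSU={A,C,T} ∪ V={G} → {A,C,G,T} (+1)
site 4, node RU: R={T} ∪ U={C} → {C,T} (+1)
site 4, node RSU: RU={C,T} ∪ S={G} → {C,G,T} (+1)
site 4, node RSUV: RSU={C,G,T} ∪ V={A} → {A,C,G,T} (+1)
site 5, node RU: R={C} ∪ U={G} → {C,G} (+1)
site 5, node RSU: RU={C,G} ∩ S={C} → {C} (+0)
site 5, node RSUV: RSU={C} ∪ V={G} → {C,G} (+1)
per-site changes: [1, 1, 3, 3, 3, 2]; total = 13

T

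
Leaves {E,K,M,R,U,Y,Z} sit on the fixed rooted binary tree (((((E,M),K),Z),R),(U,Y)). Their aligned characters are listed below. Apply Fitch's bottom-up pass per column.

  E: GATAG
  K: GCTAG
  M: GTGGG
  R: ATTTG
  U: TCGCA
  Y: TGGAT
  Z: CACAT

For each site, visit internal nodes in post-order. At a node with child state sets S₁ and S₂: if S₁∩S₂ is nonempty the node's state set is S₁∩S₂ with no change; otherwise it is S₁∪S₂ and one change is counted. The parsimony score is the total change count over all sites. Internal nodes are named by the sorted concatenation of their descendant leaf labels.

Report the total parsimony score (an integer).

EM@0: {G} ∩ {G} = {G} (intersection, +0)
EKM@0: {G} ∩ {G} = {G} (intersection, +0)
EKMZ@0: {G} ∪ {C} = {C,G} (union, +1)
EKMRZ@0: {C,G} ∪ {A} = {A,C,G} (union, +1)
UY@0: {T} ∩ {T} = {T} (intersection, +0)
EKMRUYZ@0: {A,C,G} ∪ {T} = {A,C,G,T} (union, +1)
EM@1: {A} ∪ {T} = {A,T} (union, +1)
EKM@1: {A,T} ∪ {C} = {A,C,T} (union, +1)
EKMZ@1: {A,C,T} ∩ {A} = {A} (intersection, +0)
EKMRZ@1: {A} ∪ {T} = {A,T} (union, +1)
UY@1: {C} ∪ {G} = {C,G} (union, +1)
EKMRUYZ@1: {A,T} ∪ {C,G} = {A,C,G,T} (union, +1)
EM@2: {T} ∪ {G} = {G,T} (union, +1)
EKM@2: {G,T} ∩ {T} = {T} (intersection, +0)
EKMZ@2: {T} ∪ {C} = {C,T} (union, +1)
EKMRZ@2: {C,T} ∩ {T} = {T} (intersection, +0)
UY@2: {G} ∩ {G} = {G} (intersection, +0)
EKMRUYZ@2: {T} ∪ {G} = {G,T} (union, +1)
EM@3: {A} ∪ {G} = {A,G} (union, +1)
EKM@3: {A,G} ∩ {A} = {A} (intersection, +0)
EKMZ@3: {A} ∩ {A} = {A} (intersection, +0)
EKMRZ@3: {A} ∪ {T} = {A,T} (union, +1)
UY@3: {C} ∪ {A} = {A,C} (union, +1)
EKMRUYZ@3: {A,T} ∩ {A,C} = {A} (intersection, +0)
EM@4: {G} ∩ {G} = {G} (intersection, +0)
EKM@4: {G} ∩ {G} = {G} (intersection, +0)
EKMZ@4: {G} ∪ {T} = {G,T} (union, +1)
EKMRZ@4: {G,T} ∩ {G} = {G} (intersection, +0)
UY@4: {A} ∪ {T} = {A,T} (union, +1)
EKMRUYZ@4: {G} ∪ {A,T} = {A,G,T} (union, +1)
per-site changes: [3, 5, 3, 3, 3]; total = 17

17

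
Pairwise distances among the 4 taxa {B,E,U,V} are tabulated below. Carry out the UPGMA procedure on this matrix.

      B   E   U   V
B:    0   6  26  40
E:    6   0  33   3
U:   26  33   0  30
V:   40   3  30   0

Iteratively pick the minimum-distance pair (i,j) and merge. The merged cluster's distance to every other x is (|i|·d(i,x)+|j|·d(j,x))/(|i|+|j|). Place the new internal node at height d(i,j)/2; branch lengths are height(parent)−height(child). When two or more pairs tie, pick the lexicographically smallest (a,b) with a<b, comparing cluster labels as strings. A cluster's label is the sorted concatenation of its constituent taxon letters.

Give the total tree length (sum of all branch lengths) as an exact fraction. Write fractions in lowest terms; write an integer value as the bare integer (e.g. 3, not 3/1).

1. join E+V (d=3) ⇒ EV; edges |E|=3/2, |V|=3/2
  updated: d(B,EV)=23, d(EV,U)=63/2
2. join B+EV (d=23) ⇒ BEV; edges |B|=23/2, |EV|=10
  updated: d(BEV,U)=89/3
3. join BEV+U (d=89/3) ⇒ BEUV; edges |BEV|=10/3, |U|=89/6
final tree: ((B:23/2,(E:3/2,V:3/2):10):10/3,U:89/6)
total length: 128/3

128/3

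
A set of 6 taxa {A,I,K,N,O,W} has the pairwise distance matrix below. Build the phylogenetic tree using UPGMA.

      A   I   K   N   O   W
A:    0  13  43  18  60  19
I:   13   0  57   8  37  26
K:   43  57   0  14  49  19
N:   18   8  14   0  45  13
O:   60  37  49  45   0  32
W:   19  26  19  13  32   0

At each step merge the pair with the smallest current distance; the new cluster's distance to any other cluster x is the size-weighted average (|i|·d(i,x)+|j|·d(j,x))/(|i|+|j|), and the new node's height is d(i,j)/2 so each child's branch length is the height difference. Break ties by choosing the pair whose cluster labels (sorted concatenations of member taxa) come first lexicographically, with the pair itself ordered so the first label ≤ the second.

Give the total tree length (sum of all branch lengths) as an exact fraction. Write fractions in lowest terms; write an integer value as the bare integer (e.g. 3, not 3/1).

1. join I+N (d=8) ⇒ IN; edges |I|=4, |N|=4
  updated: d(A,IN)=31/2, d(IN,K)=71/2, d(IN,O)=41, d(IN,W)=39/2
2. join A+IN (d=31/2) ⇒ AIN; edges |A|=31/4, |IN|=15/4
  updated: d(AIN,K)=38, d(AIN,O)=142/3, d(AIN,W)=58/3
3. join K+W (d=19) ⇒ KW; edges |K|=19/2, |W|=19/2
  updated: d(AIN,KW)=86/3, d(KW,O)=81/2
4. join AIN+KW (d=86/3) ⇒ AIKNW; edges |AIN|=79/12, |KW|=29/6
  updated: d(AIKNW,O)=223/5
5. join AIKNW+O (d=223/5) ⇒ AIKNOW; edges |AIKNW|=239/30, |O|=223/10
final tree: (((A:31/4,(I:4,N:4):15/4):79/12,(K:19/2,W:19/2):29/6):239/30,O:223/10)
total length: 4811/60

4811/60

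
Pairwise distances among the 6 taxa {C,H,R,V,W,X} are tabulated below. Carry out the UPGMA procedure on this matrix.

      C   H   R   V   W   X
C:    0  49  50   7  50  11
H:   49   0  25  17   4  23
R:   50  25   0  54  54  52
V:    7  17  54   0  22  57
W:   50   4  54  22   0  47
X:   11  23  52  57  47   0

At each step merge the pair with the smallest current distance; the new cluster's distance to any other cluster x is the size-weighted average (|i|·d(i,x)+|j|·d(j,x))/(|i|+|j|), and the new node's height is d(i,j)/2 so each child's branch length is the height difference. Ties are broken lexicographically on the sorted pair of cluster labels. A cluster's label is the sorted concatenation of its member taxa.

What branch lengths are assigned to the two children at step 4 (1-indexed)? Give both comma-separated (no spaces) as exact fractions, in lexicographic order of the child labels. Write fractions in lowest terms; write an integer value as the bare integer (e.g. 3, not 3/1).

1/3,46/3

step 1: merge (H,W) at d=4; branch lengths H→2, W→2; new cluster HW
  updated: d(C,HW)=99/2, d(HW,R)=79/2, d(HW,V)=39/2, d(HW,X)=35
step 2: merge (C,V) at d=7; branch lengths C→7/2, V→7/2; new cluster CV
  updated: d(CV,HW)=69/2, d(CV,R)=52, d(CV,X)=34
step 3: merge (CV,X) at d=34; branch lengths CV→27/2, X→17; new cluster CVX
  updated: d(CVX,HW)=104/3, d(CVX,R)=52
step 4: merge (CVX,HW) at d=104/3; branch lengths CVX→1/3, HW→46/3; new cluster CHVWX
  updated: d(CHVWX,R)=47
step 5: merge (CHVWX,R) at d=47; branch lengths CHVWX→37/6, R→47/2; new cluster CHRVWX
final tree: ((((C:7/2,V:7/2):27/2,X:17):1/3,(H:2,W:2):46/3):37/6,R:47/2)
total length: 521/6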